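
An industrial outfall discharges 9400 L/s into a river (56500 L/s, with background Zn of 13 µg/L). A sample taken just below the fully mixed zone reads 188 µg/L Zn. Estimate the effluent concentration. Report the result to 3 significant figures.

Mass balance: 56500·13.00 + 9400·Cₑ = 65900·188.0
→ Cₑ = (65900·188.0 − 56500·13.00) / 9400 = 1240 µg/L.

1240 µg/L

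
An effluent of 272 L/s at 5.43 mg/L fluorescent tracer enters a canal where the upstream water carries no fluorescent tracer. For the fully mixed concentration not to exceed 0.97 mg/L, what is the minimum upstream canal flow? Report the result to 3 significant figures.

1250 L/s

Set C_mix = 0.97: (Q·0 + 272.0·5.430) / (Q + 272.0) = 0.97
→ Q = 272.0·(5.430 − 0.97)/(0.97 − 0) = 1251 L/s.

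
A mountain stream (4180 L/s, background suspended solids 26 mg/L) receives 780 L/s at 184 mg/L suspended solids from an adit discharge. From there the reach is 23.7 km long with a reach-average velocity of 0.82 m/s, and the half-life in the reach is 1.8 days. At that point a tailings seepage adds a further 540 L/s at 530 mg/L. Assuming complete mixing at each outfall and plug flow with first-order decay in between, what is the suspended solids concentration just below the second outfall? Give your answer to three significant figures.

Mass balance: C = (4180·26.00 + 780.0·184.0) / 4960 = 252200/4960 = 50.85 mg/L; combined flow 4960 L/s.
Travel time t = 23.7·1000 / 0.82 = 28900 s = 8.028 h.
Half-life 1.8 d → k = ln 2 / 1.8 = 0.3851 d⁻¹.
After decay, C = 50.85 × e^(−kt) = 50.85 × 0.8791 = 44.70 mg/L.
At the second outfall, C = (4960·44.70 + 540.0·530.0) / (4960 + 540.0) = 92.35 mg/L.

92.3 mg/L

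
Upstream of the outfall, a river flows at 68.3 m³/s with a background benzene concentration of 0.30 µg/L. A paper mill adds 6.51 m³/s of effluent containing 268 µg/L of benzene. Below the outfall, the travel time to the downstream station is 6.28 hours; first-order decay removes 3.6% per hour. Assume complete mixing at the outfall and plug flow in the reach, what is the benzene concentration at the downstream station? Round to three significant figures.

Conservation of mass: C = (68.30·0.3000 + 6.510·268.0) / 74.81 = 1765/74.81 = 23.60 µg/L.
3.6%/h lost → k = −ln(1 − 0.036) = 0.03666 h⁻¹.
Applying C = C₀e^(−kt): 23.60 × 0.7943 = 18.74 µg/L.

18.7 µg/L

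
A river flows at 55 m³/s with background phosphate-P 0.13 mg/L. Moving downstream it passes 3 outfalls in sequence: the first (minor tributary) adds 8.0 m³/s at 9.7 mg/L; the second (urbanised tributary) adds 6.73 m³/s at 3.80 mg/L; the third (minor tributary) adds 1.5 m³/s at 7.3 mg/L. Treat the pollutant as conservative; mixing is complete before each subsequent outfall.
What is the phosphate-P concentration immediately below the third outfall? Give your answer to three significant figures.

Outfall 1: combined Q = 63.00 m³/s; C = (55.00·0.1300 + 8.000·9.700)/63.00 = 1.345 mg/L.
Outfall 2: combined Q = 69.73 m³/s; C = (63.00·1.345 + 6.730·3.800)/69.73 = 1.582 mg/L.
Outfall 3: combined Q = 71.23 m³/s; C = (69.73·1.582 + 1.500·7.300)/71.23 = 1.703 mg/L.

1.70 mg/L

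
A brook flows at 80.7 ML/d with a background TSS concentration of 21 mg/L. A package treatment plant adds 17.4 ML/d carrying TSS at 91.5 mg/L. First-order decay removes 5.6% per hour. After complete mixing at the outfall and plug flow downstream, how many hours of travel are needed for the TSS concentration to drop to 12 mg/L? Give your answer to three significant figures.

17.8 h

Mixed concentration C = ΣQC/ΣQ = (80.70·21.00 + 17.40·91.50) / 98.10 = 3287/98.10 = 33.50 mg/L.
5.6%/h lost → k = −ln(1 − 0.056) = 0.05763 h⁻¹.
33.50·exp(−k·t) = 12 → t = ln(33.50/12)/k = 64140 s = 17.82 h.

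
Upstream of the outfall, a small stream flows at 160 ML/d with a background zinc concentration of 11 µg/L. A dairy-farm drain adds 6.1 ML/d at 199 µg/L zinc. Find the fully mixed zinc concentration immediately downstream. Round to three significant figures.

Mixed concentration C = ΣQC/ΣQ = (160.0·11.00 + 6.100·199.0) / 166.1 = 2974/166.1 = 17.90 µg/L.

17.9 µg/L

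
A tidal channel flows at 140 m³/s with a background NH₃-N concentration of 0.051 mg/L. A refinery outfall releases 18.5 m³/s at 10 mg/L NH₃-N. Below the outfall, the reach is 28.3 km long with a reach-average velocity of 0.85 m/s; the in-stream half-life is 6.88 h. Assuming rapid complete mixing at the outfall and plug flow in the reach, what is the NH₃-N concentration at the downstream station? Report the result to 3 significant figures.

Flow-weighted average: C = (140.0·0.05100 + 18.50·10.00) / 158.5 = 192.1/158.5 = 1.212 mg/L.
Travel time t = 28.3·1000 / 0.85 = 33290 s = 9.248 h.
Half-life 6.88 h → k = ln 2 / 6.88 = 0.1007 h⁻¹ = 2.418 d⁻¹.
Applying C = C₀e^(−kt): 1.212 × 0.3939 = 0.4775 mg/L.

0.477 mg/L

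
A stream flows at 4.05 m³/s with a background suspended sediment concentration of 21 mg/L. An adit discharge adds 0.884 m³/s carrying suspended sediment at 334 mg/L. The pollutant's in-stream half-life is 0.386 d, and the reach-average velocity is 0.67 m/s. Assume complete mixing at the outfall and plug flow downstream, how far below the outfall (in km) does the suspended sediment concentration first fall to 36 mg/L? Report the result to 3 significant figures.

24.5 km

Mixed concentration C = ΣQC/ΣQ = (4.050·21.00 + 0.8840·334.0) / 4.934 = 380.3/4.934 = 77.08 mg/L.
Half-life 0.386 d → k = ln 2 / 0.386 = 1.796 d⁻¹.
Set 77.08·exp(−k·t) = 36 → t = ln(77.08/36)/k = 36630 s = 10.17 h.
Distance = v·t = 0.67·36630 = 24540 m = 24.54 km.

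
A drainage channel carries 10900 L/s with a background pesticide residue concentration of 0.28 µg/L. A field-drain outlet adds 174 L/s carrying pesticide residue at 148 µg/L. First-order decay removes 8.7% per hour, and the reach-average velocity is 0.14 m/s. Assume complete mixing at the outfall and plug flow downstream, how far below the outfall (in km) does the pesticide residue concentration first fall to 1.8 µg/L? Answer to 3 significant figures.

2.04 km

Conservation of mass: C = (10900·0.2800 + 174.0·148.0) / 11070 = 28800/11070 = 2.601 µg/L.
8.7%/h lost → k = −ln(1 − 0.087) = 0.09102 h⁻¹.
Set 2.601·exp(−k·t) = 1.8 → t = ln(2.601/1.8)/k = 14560 s = 4.044 h.
Distance = v·t = 0.14·14560 = 2038 m = 2.038 km.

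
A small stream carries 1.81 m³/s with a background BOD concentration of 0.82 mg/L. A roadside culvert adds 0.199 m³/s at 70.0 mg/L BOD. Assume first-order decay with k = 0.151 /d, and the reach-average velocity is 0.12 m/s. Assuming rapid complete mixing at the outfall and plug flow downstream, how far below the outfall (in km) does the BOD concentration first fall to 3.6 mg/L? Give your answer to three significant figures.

52.0 km

Flow-weighted average: C = (1.810·0.8200 + 0.1990·70.00) / 2.009 = 15.41/2.009 = 7.673 mg/L.
Set 7.673·exp(−k·t) = 3.6 → t = ln(7.673/3.6)/k = 433000 s = 120.3 h.
Distance = v·t = 0.12·433000 = 51960 m = 51.96 km.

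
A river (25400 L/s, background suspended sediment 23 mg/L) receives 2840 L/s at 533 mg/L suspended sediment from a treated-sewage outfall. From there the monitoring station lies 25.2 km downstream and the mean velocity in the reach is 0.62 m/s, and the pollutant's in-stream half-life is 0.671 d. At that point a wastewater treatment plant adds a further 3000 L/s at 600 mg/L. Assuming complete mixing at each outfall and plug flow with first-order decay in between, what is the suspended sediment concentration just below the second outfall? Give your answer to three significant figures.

Conservation of mass: C = (25400·23.00 + 2840·533.0) / 28240 = 2098000/28240 = 74.29 mg/L; combined flow 28240 L/s.
Travel time t = 25.2·1000 / 0.62 = 40650 s = 11.29 h.
Half-life 0.671 d → k = ln 2 / 0.671 = 1.033 d⁻¹.
After decay, C = 74.29 × e^(−kt) = 74.29 × 0.6151 = 45.70 mg/L.
Second outfall: C = (28240·45.70 + 3000·600.0)/31240 = 98.93 mg/L.

98.9 mg/L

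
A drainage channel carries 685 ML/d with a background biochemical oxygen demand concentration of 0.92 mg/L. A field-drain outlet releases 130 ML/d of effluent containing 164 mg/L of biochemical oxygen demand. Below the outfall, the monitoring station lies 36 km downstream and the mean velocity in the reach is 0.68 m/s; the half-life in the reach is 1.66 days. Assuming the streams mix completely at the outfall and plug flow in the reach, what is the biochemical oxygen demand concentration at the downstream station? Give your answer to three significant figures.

20.9 mg/L

Flow-weighted average: C = (685.0·0.9200 + 130.0·164.0) / 815.0 = 21950/815.0 = 26.93 mg/L.
Travel time t = 36·1000 / 0.68 = 52940 s = 14.71 h.
Half-life 1.66 d → k = ln 2 / 1.66 = 0.4176 d⁻¹.
After decay, C = 26.93 × e^(−kt) = 26.93 × 0.7743 = 20.85 mg/L.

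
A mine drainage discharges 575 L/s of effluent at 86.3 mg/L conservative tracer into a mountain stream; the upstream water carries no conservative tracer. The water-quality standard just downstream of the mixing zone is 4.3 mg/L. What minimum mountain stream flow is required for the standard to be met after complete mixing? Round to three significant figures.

Set C_mix = 4.3: (Q·0 + 575.0·86.30) / (Q + 575.0) = 4.3
→ Q = 575.0·(86.30 − 4.3)/(4.3 − 0) = 10970 L/s.

11000 L/s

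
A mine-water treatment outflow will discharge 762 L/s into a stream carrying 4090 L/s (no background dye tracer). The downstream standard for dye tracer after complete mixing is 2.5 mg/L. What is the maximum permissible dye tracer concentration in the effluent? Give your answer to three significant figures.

At the limit, (Qr·Cr + Qe·Cₑ)/(Qr + Qe) = 2.5:
Cₑ = (4852·2.5 − 4090·0) / 762.0 = 15.92 mg/L.

15.9 mg/L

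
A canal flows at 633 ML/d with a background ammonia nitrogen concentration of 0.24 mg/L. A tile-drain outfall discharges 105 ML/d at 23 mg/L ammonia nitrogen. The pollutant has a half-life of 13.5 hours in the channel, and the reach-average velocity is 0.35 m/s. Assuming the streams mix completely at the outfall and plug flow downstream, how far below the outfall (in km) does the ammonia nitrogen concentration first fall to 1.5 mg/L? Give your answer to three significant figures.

20.6 km

Conservation of mass: C = (633.0·0.2400 + 105.0·23.00) / 738.0 = 2567/738.0 = 3.478 mg/L.
Half-life 13.5 h → k = ln 2 / 13.5 = 0.05134 h⁻¹ = 1.232 d⁻¹.
Set 3.478·exp(−k·t) = 1.5 → t = ln(3.478/1.5)/k = 58970 s = 16.38 h.
Distance = v·t = 0.35·58970 = 20640 m = 20.64 km.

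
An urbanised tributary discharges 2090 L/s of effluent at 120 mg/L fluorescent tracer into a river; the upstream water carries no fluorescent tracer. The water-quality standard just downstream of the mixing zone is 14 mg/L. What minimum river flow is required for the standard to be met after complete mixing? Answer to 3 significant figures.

Set C_mix = 14: (Q·0 + 2090·120.0) / (Q + 2090) = 14
→ Q = 2090·(120.0 − 14)/(14 − 0) = 15820 L/s.

15800 L/s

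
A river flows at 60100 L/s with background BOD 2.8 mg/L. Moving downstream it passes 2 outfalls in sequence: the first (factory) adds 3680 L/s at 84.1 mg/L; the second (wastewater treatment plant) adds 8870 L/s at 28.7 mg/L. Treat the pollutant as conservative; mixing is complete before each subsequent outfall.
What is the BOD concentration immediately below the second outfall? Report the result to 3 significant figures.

Below outfall 1: Q → 63780 L/s, C = (60100·2.800 + 3680·84.10)/63780 = 7.491 mg/L.
Below outfall 2: Q → 72650 L/s, C = (63780·7.491 + 8870·28.70)/72650 = 10.08 mg/L.

10.1 mg/L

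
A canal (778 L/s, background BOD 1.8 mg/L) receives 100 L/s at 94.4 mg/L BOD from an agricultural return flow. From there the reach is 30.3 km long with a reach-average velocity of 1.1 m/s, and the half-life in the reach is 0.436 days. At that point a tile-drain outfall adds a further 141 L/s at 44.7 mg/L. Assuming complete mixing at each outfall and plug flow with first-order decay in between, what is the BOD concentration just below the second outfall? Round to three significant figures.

12.6 mg/L

Mixed concentration C = ΣQC/ΣQ = (778.0·1.800 + 100.0·94.40) / 878.0 = 10840/878.0 = 12.35 mg/L; combined flow 878.0 L/s.
Travel time t = 30.3·1000 / 1.1 = 27550 s = 7.652 h.
Half-life 0.436 d → k = ln 2 / 0.436 = 1.590 d⁻¹.
Decay over the reach: 12.35·exp(−kt) = 12.35·0.6024 = 7.438 mg/L.
At the second outfall, C = (878.0·7.438 + 141.0·44.70) / (878.0 + 141.0) = 12.59 mg/L.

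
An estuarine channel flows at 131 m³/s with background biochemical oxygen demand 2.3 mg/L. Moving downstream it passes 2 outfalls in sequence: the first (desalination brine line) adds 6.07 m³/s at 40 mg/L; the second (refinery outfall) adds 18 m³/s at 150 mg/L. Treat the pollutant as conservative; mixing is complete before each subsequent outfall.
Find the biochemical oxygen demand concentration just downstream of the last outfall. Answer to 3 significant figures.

After outfall 1: Q = 131.0 + 6.070 = 137.1 m³/s; C = (131.0·2.300 + 6.070·40.00)/137.1 = 3.970 mg/L.
After outfall 2: Q = 137.1 + 18.00 = 155.1 m³/s; C = (137.1·3.970 + 18.00·150.0)/155.1 = 20.92 mg/L.

20.9 mg/L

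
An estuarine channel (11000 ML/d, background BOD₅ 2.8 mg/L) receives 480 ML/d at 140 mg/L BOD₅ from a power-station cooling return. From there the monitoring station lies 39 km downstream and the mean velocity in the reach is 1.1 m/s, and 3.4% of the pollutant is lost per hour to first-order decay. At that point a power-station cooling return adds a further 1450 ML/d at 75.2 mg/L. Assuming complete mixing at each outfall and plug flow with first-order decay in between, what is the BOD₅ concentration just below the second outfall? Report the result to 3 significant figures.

13.8 mg/L

Mass balance: C = (11000·2.800 + 480.0·140.0) / 11480 = 98000/11480 = 8.537 mg/L; combined flow 11480 ML/d.
Travel time t = 39·1000 / 1.1 = 35450 s = 9.848 h.
3.4%/h lost → k = −ln(1 − 0.034) = 0.03459 h⁻¹.
First-order decay: C = 8.537·exp(−k·t) = 8.537·0.7113 = 6.072 mg/L.
Second outfall: C = (11480·6.072 + 1450·75.20)/12930 = 13.82 mg/L.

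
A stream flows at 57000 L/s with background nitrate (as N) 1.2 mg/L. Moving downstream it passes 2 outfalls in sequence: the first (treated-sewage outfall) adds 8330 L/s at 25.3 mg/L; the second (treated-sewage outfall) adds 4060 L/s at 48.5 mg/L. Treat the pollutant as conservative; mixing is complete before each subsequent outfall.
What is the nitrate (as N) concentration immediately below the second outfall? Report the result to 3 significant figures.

6.86 mg/L

Outfall 1: combined Q = 65330 L/s; C = (57000·1.200 + 8330·25.30)/65330 = 4.273 mg/L.
Outfall 2: combined Q = 69390 L/s; C = (65330·4.273 + 4060·48.50)/69390 = 6.861 mg/L.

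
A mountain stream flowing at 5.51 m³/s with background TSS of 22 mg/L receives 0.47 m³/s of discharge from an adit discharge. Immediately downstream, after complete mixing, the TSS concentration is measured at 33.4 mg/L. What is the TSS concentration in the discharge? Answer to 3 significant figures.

Mass balance: 5.510·22.00 + 0.4700·Cₑ = 5.980·33.40
→ Cₑ = (5.980·33.40 − 5.510·22.00) / 0.4700 = 167.0 mg/L.

167 mg/L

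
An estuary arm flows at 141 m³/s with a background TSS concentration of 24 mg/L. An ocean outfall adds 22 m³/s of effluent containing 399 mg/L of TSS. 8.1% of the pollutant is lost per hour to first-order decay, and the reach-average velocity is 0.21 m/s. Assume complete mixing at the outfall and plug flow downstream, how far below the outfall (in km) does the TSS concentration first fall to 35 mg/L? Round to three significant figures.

Mass balance: C = (141.0·24.00 + 22.00·399.0) / 163.0 = 12160/163.0 = 74.61 mg/L.
8.1%/h lost → k = −ln(1 − 0.081) = 0.08447 h⁻¹.
Set 74.61·exp(−k·t) = 35 → t = ln(74.61/35)/k = 32260 s = 8.962 h.
Distance = v·t = 0.21·32260 = 6775 m = 6.775 km.

6.77 km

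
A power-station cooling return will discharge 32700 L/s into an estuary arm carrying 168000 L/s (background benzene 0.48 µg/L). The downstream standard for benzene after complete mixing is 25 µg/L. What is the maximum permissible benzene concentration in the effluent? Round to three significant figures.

At the limit, (Qr·Cr + Qe·Cₑ)/(Qr + Qe) = 25:
Cₑ = (200700·25 − 168000·0.4800) / 32700 = 151.0 µg/L.

151 µg/L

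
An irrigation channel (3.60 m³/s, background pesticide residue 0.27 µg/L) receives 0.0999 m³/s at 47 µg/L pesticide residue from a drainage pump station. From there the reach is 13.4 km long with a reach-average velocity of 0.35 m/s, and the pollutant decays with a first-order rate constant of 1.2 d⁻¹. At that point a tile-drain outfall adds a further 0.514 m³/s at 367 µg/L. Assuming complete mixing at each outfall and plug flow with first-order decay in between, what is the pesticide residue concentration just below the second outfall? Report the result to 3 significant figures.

Mass balance: C = (3.600·0.2700 + 0.09990·47.00) / 3.700 = 5.667/3.700 = 1.532 µg/L; combined flow 3.700 m³/s.
Travel time t = 13.4·1000 / 0.35 = 38290 s = 10.63 h.
After decay, C = 1.532 × e^(−kt) = 1.532 × 0.5876 = 0.9000 µg/L.
At the second outfall, C = (3.700·0.9000 + 0.5140·367.0) / (3.700 + 0.5140) = 45.56 µg/L.

45.6 µg/L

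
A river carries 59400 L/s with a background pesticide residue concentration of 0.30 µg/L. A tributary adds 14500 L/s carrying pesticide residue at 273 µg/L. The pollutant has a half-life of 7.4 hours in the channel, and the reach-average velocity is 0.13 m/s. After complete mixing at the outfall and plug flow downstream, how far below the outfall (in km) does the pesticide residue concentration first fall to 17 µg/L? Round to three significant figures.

Conservation of mass: C = (59400·0.3000 + 14500·273.0) / 73900 = 3976000/73900 = 53.81 µg/L.
Half-life 7.4 h → k = ln 2 / 7.4 = 0.09367 h⁻¹ = 2.248 d⁻¹.
Set 53.81·exp(−k·t) = 17 → t = ln(53.81/17)/k = 44280 s = 12.30 h.
Distance = v·t = 0.13·44280 = 5757 m = 5.757 km.

5.76 km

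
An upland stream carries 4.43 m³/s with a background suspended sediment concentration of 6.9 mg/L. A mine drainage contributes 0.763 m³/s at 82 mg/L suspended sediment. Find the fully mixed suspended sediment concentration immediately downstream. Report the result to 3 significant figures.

17.9 mg/L

After mixing, C = (4.430·6.900 + 0.7630·82.00) / 5.193 = 93.13/5.193 = 17.93 mg/L.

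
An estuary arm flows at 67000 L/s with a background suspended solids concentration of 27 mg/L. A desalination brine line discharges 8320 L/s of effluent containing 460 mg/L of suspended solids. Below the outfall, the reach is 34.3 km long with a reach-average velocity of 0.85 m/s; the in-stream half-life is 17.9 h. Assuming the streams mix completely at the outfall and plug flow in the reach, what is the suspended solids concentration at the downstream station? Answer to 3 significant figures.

Flow-weighted average: C = (67000·27.00 + 8320·460.0) / 75320 = 5636000/75320 = 74.83 mg/L.
Travel time t = 34.3·1000 / 0.85 = 40350 s = 11.21 h.
Half-life 17.9 h → k = ln 2 / 17.9 = 0.03872 h⁻¹ = 0.9294 d⁻¹.
First-order decay: C = 74.83·exp(−k·t) = 74.83·0.6479 = 48.48 mg/L.

48.5 mg/L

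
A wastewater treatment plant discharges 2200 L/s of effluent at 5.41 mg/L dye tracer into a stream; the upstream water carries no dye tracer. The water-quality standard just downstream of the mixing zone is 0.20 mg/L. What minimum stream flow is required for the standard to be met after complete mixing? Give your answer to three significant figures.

57300 L/s

Set C_mix = 0.20: (Q·0 + 2200·5.410) / (Q + 2200) = 0.20
→ Q = 2200·(5.410 − 0.20)/(0.20 − 0) = 57310 L/s.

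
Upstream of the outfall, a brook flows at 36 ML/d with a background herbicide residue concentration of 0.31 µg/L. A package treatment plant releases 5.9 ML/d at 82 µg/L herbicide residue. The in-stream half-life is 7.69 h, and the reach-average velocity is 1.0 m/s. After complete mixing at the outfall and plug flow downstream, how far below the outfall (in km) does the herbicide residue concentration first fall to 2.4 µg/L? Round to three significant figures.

Mixed concentration C = ΣQC/ΣQ = (36.00·0.3100 + 5.900·82.00) / 41.90 = 495.0/41.90 = 11.81 µg/L.
Half-life 7.69 h → k = ln 2 / 7.69 = 0.09014 h⁻¹ = 2.163 d⁻¹.
Set 11.81·exp(−k·t) = 2.4 → t = ln(11.81/2.4)/k = 63650 s = 17.68 h.
Distance = v·t = 1.0·63650 = 63650 m = 63.65 km.

63.7 km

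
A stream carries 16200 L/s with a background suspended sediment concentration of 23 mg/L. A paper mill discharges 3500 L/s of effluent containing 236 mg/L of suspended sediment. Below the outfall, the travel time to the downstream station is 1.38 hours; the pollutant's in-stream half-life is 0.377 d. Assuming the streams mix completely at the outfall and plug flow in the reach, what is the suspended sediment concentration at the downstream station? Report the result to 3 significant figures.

After mixing, C = (16200·23.00 + 3500·236.0) / 19700 = 1199000/19700 = 60.84 mg/L.
Half-life 0.377 d → k = ln 2 / 0.377 = 1.839 d⁻¹.
Decay over the reach: 60.84·exp(−kt) = 60.84·0.8997 = 54.74 mg/L.

54.7 mg/L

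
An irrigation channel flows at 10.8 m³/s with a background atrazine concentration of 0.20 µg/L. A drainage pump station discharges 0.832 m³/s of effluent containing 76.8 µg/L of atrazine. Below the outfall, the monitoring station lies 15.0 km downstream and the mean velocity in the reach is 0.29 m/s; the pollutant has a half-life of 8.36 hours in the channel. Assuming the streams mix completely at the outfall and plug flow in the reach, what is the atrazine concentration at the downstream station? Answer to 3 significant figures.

Flow-weighted average: C = (10.80·0.2000 + 0.8320·76.80) / 11.63 = 66.06/11.63 = 5.679 µg/L.
Travel time t = 15.0·1000 / 0.29 = 51720 s = 14.37 h.
Half-life 8.36 h → k = ln 2 / 8.36 = 0.08291 h⁻¹ = 1.990 d⁻¹.
After decay, C = 5.679 × e^(−kt) = 5.679 × 0.3038 = 1.725 µg/L.

1.73 µg/L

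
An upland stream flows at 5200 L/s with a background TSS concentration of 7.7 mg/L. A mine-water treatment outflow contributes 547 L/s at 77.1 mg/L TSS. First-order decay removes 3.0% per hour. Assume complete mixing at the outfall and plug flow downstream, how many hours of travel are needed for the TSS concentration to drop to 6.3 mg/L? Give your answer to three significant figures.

26.9 h

After mixing, C = (5200·7.700 + 547.0·77.10) / 5747 = 82210/5747 = 14.31 mg/L.
3.0%/h lost → k = −ln(1 − 0.03) = 0.03046 h⁻¹.
14.31·exp(−k·t) = 6.3 → t = ln(14.31/6.3)/k = 96930 s = 26.92 h.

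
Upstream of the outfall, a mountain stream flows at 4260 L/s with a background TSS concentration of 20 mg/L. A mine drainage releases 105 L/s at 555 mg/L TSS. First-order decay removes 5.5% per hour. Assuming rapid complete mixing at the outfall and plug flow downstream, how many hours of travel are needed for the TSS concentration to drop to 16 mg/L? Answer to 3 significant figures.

12.7 h

After mixing, C = (4260·20.00 + 105.0·555.0) / 4365 = 143500/4365 = 32.87 mg/L.
5.5%/h lost → k = −ln(1 − 0.055) = 0.05657 h⁻¹.
32.87·exp(−k·t) = 16 → t = ln(32.87/16)/k = 45820 s = 12.73 h.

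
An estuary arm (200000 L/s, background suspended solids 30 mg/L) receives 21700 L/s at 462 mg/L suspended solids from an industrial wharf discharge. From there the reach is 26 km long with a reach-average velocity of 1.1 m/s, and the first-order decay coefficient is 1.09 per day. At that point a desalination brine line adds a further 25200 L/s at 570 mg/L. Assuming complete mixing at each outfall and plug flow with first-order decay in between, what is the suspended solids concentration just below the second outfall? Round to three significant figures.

Flow-weighted average: C = (200000·30.00 + 21700·462.0) / 221700 = 16030000/221700 = 72.28 mg/L; combined flow 221700 L/s.
Travel time t = 26·1000 / 1.1 = 23640 s = 6.566 h.
After decay, C = 72.28 × e^(−kt) = 72.28 × 0.7422 = 53.65 mg/L.
Second outfall: C = (221700·53.65 + 25200·570.0)/246900 = 106.3 mg/L.

106 mg/L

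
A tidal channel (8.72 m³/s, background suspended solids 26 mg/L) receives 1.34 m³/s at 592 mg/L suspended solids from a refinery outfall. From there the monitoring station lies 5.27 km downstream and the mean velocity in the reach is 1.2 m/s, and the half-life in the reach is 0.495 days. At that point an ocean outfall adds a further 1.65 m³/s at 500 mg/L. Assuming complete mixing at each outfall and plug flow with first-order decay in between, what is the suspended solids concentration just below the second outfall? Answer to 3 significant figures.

152 mg/L

Flow-weighted average: C = (8.720·26.00 + 1.340·592.0) / 10.06 = 1020/10.06 = 101.4 mg/L; combined flow 10.06 m³/s.
Travel time t = 5.27·1000 / 1.2 = 4392 s = 1.220 h.
Half-life 0.495 d → k = ln 2 / 0.495 = 1.400 d⁻¹.
After decay, C = 101.4 × e^(−kt) = 101.4 × 0.9313 = 94.43 mg/L.
Second outfall: C = (10.06·94.43 + 1.650·500.0)/11.71 = 151.6 mg/L.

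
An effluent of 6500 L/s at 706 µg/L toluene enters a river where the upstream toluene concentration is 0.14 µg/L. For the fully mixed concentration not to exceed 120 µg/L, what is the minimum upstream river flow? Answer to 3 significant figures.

31800 L/s

Set C_mix = 120: (Q·0.1400 + 6500·706.0) / (Q + 6500) = 120
→ Q = 6500·(706.0 − 120)/(120 − 0.1400) = 31780 L/s.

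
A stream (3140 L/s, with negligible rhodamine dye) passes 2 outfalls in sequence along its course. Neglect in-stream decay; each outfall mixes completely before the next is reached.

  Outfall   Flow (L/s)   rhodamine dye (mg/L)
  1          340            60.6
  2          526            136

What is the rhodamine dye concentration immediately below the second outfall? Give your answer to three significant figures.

After outfall 1: Q = 3140 + 340.0 = 3480 L/s; C = (3140·0 + 340.0·60.60)/3480 = 5.921 mg/L.
After outfall 2: Q = 3480 + 526.0 = 4006 L/s; C = (3480·5.921 + 526.0·136.0)/4006 = 23.00 mg/L.

23.0 mg/L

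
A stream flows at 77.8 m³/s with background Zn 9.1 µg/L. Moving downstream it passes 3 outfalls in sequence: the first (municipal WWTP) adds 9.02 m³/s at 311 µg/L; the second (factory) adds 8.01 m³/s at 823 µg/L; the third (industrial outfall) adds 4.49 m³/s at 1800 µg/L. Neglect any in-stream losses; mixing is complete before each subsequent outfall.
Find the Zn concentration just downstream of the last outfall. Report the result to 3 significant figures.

After outfall 1: Q = 77.80 + 9.020 = 86.82 m³/s; C = (77.80·9.100 + 9.020·311.0)/86.82 = 40.47 µg/L.
After outfall 2: Q = 86.82 + 8.010 = 94.83 m³/s; C = (86.82·40.47 + 8.010·823.0)/94.83 = 106.6 µg/L.
After outfall 3: Q = 94.83 + 4.490 = 99.32 m³/s; C = (94.83·106.6 + 4.490·1800)/99.32 = 183.1 µg/L.

183 µg/L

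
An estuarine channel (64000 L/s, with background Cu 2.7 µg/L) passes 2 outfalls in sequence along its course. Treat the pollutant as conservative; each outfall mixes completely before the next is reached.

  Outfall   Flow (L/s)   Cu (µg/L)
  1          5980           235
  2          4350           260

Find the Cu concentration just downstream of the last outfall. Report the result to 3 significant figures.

36.4 µg/L

Outfall 1: combined Q = 69980 L/s; C = (64000·2.700 + 5980·235.0)/69980 = 22.55 µg/L.
Outfall 2: combined Q = 74330 L/s; C = (69980·22.55 + 4350·260.0)/74330 = 36.45 µg/L.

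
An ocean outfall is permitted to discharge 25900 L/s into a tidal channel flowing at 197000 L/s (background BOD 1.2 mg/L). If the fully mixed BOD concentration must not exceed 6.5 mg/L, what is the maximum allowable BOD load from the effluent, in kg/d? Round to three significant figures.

Mass balance at the limit: 197000·1.200 + 25900·Cₑ = 222900·6.5 → Cₑ = 46.81 mg/L.
25900 L/s = 25.90 m³/s. Load = 25.90 m³/s × 46.81 g/m³ × 86 400 s/d = 104800 kg/d.

105000 kg/d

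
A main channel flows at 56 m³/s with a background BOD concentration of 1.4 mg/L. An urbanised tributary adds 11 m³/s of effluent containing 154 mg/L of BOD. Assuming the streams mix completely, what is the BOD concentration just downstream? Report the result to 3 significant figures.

26.5 mg/L

After mixing, C = (56.00·1.400 + 11.00·154.0) / 67.00 = 1772/67.00 = 26.45 mg/L.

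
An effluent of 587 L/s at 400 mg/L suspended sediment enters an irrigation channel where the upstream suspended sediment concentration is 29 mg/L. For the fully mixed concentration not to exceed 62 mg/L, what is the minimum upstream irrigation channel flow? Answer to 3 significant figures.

6010 L/s

Set C_mix = 62: (Q·29.00 + 587.0·400.0) / (Q + 587.0) = 62
→ Q = 587.0·(400.0 − 62)/(62 − 29.00) = 6012 L/s.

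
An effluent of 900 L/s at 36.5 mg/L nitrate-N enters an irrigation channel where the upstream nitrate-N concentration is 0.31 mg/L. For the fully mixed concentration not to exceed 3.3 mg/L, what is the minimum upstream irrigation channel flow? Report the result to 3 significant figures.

9990 L/s

Set C_mix = 3.3: (Q·0.3100 + 900.0·36.50) / (Q + 900.0) = 3.3
→ Q = 900.0·(36.50 − 3.3)/(3.3 − 0.3100) = 9993 L/s.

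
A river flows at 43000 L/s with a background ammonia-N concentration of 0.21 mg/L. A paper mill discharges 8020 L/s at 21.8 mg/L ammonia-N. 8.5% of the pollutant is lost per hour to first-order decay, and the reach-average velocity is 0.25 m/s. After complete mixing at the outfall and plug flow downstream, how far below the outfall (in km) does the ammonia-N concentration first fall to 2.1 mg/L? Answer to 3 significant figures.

Mass balance: C = (43000·0.2100 + 8020·21.80) / 51020 = 183900/51020 = 3.604 mg/L.
8.5%/h lost → k = −ln(1 − 0.085) = 0.08883 h⁻¹.
Set 3.604·exp(−k·t) = 2.1 → t = ln(3.604/2.1)/k = 21890 s = 6.080 h.
Distance = v·t = 0.25·21890 = 5472 m = 5.472 km.

5.47 km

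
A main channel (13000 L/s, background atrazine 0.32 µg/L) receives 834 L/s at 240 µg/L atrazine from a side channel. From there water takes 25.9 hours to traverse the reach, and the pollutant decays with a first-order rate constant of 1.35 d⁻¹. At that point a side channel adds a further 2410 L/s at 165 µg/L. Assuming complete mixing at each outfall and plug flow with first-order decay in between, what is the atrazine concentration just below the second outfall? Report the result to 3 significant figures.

Flow-weighted average: C = (13000·0.3200 + 834.0·240.0) / 13830 = 204300/13830 = 14.77 µg/L; combined flow 13830 L/s.
First-order decay: C = 14.77·exp(−k·t) = 14.77·0.2330 = 3.441 µg/L.
Second outfall: C = (13830·3.441 + 2410·165.0)/16240 = 27.41 µg/L.

27.4 µg/L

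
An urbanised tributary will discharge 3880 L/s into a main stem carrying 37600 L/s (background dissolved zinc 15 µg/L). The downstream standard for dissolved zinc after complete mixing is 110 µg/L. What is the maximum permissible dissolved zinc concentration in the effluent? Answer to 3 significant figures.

1030 µg/L

At the limit, (Qr·Cr + Qe·Cₑ)/(Qr + Qe) = 110:
Cₑ = (41480·110 − 37600·15.00) / 3880 = 1031 µg/L.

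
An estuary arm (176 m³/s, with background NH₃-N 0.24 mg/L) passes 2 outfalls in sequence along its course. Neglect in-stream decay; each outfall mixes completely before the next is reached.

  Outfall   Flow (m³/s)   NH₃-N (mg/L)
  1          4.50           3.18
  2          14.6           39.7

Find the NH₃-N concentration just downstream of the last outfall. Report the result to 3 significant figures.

3.26 mg/L

After outfall 1: Q = 176.0 + 4.500 = 180.5 m³/s; C = (176.0·0.2400 + 4.500·3.180)/180.5 = 0.3133 mg/L.
After outfall 2: Q = 180.5 + 14.60 = 195.1 m³/s; C = (180.5·0.3133 + 14.60·39.70)/195.1 = 3.261 mg/L.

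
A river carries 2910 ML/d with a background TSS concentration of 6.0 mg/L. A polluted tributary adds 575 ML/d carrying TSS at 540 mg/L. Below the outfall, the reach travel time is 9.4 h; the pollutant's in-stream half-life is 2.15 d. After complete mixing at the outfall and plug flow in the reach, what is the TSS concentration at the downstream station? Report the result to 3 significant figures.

Conservation of mass: C = (2910·6.000 + 575.0·540.0) / 3485 = 328000/3485 = 94.11 mg/L.
Half-life 2.15 d → k = ln 2 / 2.15 = 0.3224 d⁻¹.
After decay, C = 94.11 × e^(−kt) = 94.11 × 0.8814 = 82.94 mg/L.

82.9 mg/L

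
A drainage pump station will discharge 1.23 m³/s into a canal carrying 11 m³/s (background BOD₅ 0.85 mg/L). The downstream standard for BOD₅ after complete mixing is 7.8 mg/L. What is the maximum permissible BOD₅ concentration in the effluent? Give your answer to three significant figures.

At the limit, (Qr·Cr + Qe·Cₑ)/(Qr + Qe) = 7.8:
Cₑ = (12.23·7.8 − 11.00·0.8500) / 1.230 = 69.95 mg/L.

70.0 mg/L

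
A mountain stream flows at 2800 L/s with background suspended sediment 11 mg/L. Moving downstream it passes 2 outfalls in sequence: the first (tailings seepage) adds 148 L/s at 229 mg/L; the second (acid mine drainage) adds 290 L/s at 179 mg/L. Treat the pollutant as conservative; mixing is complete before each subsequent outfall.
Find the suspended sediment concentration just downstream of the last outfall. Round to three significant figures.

After outfall 1: Q = 2800 + 148.0 = 2948 L/s; C = (2800·11.00 + 148.0·229.0)/2948 = 21.94 mg/L.
After outfall 2: Q = 2948 + 290.0 = 3238 L/s; C = (2948·21.94 + 290.0·179.0)/3238 = 36.01 mg/L.

36.0 mg/L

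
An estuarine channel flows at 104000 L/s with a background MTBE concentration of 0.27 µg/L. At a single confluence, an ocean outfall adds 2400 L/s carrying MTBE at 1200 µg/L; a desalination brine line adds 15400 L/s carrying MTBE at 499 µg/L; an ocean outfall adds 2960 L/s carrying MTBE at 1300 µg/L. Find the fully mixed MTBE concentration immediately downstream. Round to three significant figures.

116 µg/L

Mass balance: C = (104000·0.2700 + 2400·1200 + 15400·499.0 + 2960·1300) / 124800 = 14440000/124800 = 115.7 µg/L.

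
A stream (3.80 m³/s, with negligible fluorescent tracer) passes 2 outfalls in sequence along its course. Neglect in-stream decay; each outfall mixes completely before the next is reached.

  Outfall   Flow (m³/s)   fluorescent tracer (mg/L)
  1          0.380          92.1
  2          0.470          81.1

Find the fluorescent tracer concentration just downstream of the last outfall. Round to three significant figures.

After outfall 1: Q = 3.800 + 0.3800 = 4.180 m³/s; C = (3.800·0 + 0.3800·92.10)/4.180 = 8.373 mg/L.
After outfall 2: Q = 4.180 + 0.4700 = 4.650 m³/s; C = (4.180·8.373 + 0.4700·81.10)/4.650 = 15.72 mg/L.

15.7 mg/L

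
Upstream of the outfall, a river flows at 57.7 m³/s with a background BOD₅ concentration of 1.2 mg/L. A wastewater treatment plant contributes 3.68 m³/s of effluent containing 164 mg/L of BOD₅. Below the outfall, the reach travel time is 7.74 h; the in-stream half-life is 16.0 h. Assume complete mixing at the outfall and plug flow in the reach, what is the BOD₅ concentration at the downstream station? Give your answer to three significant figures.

Mass balance: C = (57.70·1.200 + 3.680·164.0) / 61.38 = 672.8/61.38 = 10.96 mg/L.
Half-life 16.0 h → k = ln 2 / 16.0 = 0.04332 h⁻¹ = 1.040 d⁻¹.
Applying C = C₀e^(−kt): 10.96 × 0.7151 = 7.838 mg/L.

7.84 mg/L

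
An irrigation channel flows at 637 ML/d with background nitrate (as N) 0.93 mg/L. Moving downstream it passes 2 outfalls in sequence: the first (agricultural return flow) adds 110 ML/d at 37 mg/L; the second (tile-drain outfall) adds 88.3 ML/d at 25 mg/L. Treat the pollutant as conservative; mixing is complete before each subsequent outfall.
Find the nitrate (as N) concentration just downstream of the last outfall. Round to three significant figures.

After outfall 1: Q = 637.0 + 110.0 = 747.0 ML/d; C = (637.0·0.9300 + 110.0·37.00)/747.0 = 6.242 mg/L.
After outfall 2: Q = 747.0 + 88.30 = 835.3 ML/d; C = (747.0·6.242 + 88.30·25.00)/835.3 = 8.224 mg/L.

8.22 mg/L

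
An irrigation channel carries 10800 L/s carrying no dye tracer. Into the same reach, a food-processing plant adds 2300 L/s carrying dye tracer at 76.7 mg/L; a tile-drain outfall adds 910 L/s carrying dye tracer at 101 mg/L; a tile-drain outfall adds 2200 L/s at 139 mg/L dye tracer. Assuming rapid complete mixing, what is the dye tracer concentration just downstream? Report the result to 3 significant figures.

35.4 mg/L

Flow-weighted average: C = (10800·0 + 2300·76.70 + 910.0·101.0 + 2200·139.0) / 16210 = 574100/16210 = 35.42 mg/L.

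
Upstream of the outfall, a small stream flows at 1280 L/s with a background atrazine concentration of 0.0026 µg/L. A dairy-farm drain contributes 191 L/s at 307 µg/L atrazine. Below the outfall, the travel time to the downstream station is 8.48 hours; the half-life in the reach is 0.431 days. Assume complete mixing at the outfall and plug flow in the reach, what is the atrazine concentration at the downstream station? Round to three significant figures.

22.6 µg/L

Mass balance: C = (1280·0.002600 + 191.0·307.0) / 1471 = 58640/1471 = 39.86 µg/L.
Half-life 0.431 d → k = ln 2 / 0.431 = 1.608 d⁻¹.
Applying C = C₀e^(−kt): 39.86 × 0.5665 = 22.58 µg/L.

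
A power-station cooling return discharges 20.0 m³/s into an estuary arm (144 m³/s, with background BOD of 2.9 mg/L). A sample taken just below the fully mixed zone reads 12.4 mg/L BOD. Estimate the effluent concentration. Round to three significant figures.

80.8 mg/L

Mass balance: 144.0·2.900 + 20.00·Cₑ = 164.0·12.40
→ Cₑ = (164.0·12.40 − 144.0·2.900) / 20.00 = 80.80 mg/L.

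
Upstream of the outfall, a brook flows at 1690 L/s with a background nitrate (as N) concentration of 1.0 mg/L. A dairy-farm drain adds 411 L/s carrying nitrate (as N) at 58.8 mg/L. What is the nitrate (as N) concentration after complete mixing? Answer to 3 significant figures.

Mass balance: C = (1690·1.000 + 411.0·58.80) / 2101 = 25860/2101 = 12.31 mg/L.

12.3 mg/L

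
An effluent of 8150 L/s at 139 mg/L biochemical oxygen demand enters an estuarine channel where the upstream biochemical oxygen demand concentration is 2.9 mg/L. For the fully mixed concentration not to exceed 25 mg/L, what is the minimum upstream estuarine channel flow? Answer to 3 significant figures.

42000 L/s

Set C_mix = 25: (Q·2.900 + 8150·139.0) / (Q + 8150) = 25
→ Q = 8150·(139.0 − 25)/(25 − 2.900) = 42040 L/s.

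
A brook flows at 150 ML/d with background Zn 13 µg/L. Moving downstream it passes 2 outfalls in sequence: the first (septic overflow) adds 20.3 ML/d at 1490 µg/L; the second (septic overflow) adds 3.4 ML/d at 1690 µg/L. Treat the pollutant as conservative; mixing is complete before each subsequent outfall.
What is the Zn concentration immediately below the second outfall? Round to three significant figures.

Below outfall 1: Q → 170.3 ML/d, C = (150.0·13.00 + 20.30·1490)/170.3 = 189.1 µg/L.
Below outfall 2: Q → 173.7 ML/d, C = (170.3·189.1 + 3.400·1690)/173.7 = 218.4 µg/L.

218 µg/L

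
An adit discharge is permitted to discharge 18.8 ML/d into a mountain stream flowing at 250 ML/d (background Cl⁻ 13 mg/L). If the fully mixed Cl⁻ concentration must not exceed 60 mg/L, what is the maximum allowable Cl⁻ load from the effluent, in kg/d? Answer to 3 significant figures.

Mass balance at the limit: 250.0·13.00 + 18.80·Cₑ = 268.8·60 → Cₑ = 685.0 mg/L.
18.80 ML/d = 0.2176 m³/s. Load = 0.2176 m³/s × 685.0 g/m³ × 86 400 s/d = 12880 kg/d.

12900 kg/d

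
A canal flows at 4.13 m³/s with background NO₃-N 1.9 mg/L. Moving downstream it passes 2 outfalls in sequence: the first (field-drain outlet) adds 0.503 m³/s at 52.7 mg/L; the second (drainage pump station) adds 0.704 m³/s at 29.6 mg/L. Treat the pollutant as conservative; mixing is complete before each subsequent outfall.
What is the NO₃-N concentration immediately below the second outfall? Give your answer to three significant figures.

Outfall 1: combined Q = 4.633 m³/s; C = (4.130·1.900 + 0.5030·52.70)/4.633 = 7.415 mg/L.
Outfall 2: combined Q = 5.337 m³/s; C = (4.633·7.415 + 0.7040·29.60)/5.337 = 10.34 mg/L.

10.3 mg/L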